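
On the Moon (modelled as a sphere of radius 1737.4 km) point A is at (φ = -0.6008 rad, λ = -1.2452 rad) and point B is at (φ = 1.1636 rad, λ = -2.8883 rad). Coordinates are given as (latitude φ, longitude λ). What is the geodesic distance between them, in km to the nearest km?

3726 km

With latitudes φ₁ = -34.423°, φ₂ = 66.669° and longitude difference Δλ = -94.143°:
cos c = sin φ₁ sin φ₂ + cos φ₁ cos φ₂ cos Δλ = (-0.5653)(0.9182) + (0.8249)(0.3960)(-0.0722) = -0.54268,
so c = arccos(-0.54268) = 2.14442 rad.
Distance = R·c = 1737.4 × 2.1444 ≈ 3726 km.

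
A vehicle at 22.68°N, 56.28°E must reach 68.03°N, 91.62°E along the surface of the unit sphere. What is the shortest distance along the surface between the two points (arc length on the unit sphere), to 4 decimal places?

In radians: φ₁ = 0.3958, φ₂ = 1.1873, Δλ = 35.340° = 0.6168 rad.
Haversine: a = sin²(Δφ/2) + cos φ₁ cos φ₂ sin²(Δλ/2) = 0.1486 + (0.9227)(0.3741)(0.0921) = 0.18042.
Central angle c = 2·arcsin(√a) = 0.87738 rad.
On the unit sphere the arc length equals the central angle: 0.8774.

0.8774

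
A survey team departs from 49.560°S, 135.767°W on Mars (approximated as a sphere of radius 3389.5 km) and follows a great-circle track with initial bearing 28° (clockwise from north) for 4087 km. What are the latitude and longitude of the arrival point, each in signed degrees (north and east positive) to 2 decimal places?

15.27°, -108.73°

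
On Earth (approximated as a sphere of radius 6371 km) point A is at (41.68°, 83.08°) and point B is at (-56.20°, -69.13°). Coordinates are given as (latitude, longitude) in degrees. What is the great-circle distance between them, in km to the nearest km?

Let φ₁ = 0.7275 rad, φ₂ = -0.9809 rad, and Δλ = -2.6566 rad.
Haversine: a = sin²(Δφ/2) + cos φ₁ cos φ₂ sin²(Δλ/2) = 0.5685 + (0.7469)(0.5563)(0.9423) = 0.96007.
Central angle c = 2·arcsin(√a) = 2.73923 rad.
Distance = R·c = 6371 × 2.7392 ≈ 17452 km.

17452 km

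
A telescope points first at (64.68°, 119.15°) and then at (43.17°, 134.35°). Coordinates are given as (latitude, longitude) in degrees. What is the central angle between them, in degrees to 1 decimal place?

Let φ₁ = 1.1289 rad, φ₂ = 0.7535 rad, and Δλ = 0.2653 rad.
cos c = sin φ₁ sin φ₂ + cos φ₁ cos φ₂ cos Δλ = (0.9039)(0.6842) + (0.4277)(0.7293)(0.9650) = 0.91944,
so c = arccos(0.91944) = 0.40414 rad.
So the angular separation is 23.2°.

23.2°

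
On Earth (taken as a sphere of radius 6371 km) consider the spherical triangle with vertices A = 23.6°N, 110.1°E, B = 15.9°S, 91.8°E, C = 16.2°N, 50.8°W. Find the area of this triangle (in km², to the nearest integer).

88731558 km²

Side lengths (central angles): a = 2.5151, b = 2.3744, c = 0.7568 rad; semiperimeter s = 2.8231.
By l'Huilier's theorem, tan(E/4) = √[tan(s/2) tan((s−a)/2) tan((s−b)/2) tan((s−c)/2)], giving spherical excess E = 2.1861 rad.
Area = E·R² = 2.1861 × (6371)² ≈ 88731558 km².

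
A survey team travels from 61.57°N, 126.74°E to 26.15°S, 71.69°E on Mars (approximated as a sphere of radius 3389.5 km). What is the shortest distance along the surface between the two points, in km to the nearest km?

5810 km

Let φ₁ = 1.0746 rad, φ₂ = -0.4564 rad, and Δλ = -0.9608 rad.
Haversine: a = sin²(Δφ/2) + cos φ₁ cos φ₂ sin²(Δλ/2) = 0.4801 + (0.4761)(0.8976)(0.2136) = 0.57138.
Central angle c = 2·arcsin(√a) = 1.71404 rad.
Distance = R·c = 3389.5 × 1.7140 ≈ 5810 km.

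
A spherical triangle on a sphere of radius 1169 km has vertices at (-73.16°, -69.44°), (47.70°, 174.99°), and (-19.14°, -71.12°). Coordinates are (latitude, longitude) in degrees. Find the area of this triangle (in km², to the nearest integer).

Side lengths (central angles): a = 2.0944, b = 0.9430, c = 2.4850 rad; semiperimeter s = 2.7612.
By l'Huilier's theorem, tan(E/4) = √[tan(s/2) tan((s−a)/2) tan((s−b)/2) tan((s−c)/2)], giving spherical excess E = 2.0618 rad.
Area = E·R² = 2.0618 × (1169)² ≈ 2817631 km².

2817631 km²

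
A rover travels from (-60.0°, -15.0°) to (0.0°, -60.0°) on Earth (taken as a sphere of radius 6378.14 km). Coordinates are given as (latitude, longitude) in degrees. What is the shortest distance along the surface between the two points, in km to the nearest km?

7714 km

With latitudes φ₁ = -60.000°, φ₂ = 0.000° and longitude difference Δλ = -45.000°:
cos c = sin φ₁ sin φ₂ + cos φ₁ cos φ₂ cos Δλ = (-0.8660)(0.0000) + (0.5000)(1.0000)(0.7071) = 0.35355,
so c = arccos(0.35355) = 1.20943 rad.
Distance = R·c = 6378.14 × 1.2094 ≈ 7714 km.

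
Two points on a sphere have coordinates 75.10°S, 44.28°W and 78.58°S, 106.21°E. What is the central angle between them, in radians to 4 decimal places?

0.4442 rad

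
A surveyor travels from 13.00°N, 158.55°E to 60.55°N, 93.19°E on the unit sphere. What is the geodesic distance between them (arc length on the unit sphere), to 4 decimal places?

With latitudes φ₁ = 13.000°, φ₂ = 60.550° and longitude difference Δλ = -65.360°:
cos c = sin φ₁ sin φ₂ + cos φ₁ cos φ₂ cos Δλ = (0.2250)(0.8708) + (0.9744)(0.4917)(0.4169) = 0.39561,
so c = arccos(0.39561) = 1.16406 rad.
On the unit sphere the arc length equals the central angle: 1.1641.

1.1641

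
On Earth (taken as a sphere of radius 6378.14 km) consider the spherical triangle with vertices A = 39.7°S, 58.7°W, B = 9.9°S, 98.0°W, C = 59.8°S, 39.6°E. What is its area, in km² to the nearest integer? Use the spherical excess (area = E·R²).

10944576 km²

Side lengths (central angles): a = 1.7899, b = 1.0516, c = 0.8005 rad; semiperimeter s = 1.8210.
By l'Huilier's theorem, tan(E/4) = √[tan(s/2) tan((s−a)/2) tan((s−b)/2) tan((s−c)/2)], giving spherical excess E = 0.2690 rad.
Area = E·R² = 0.2690 × (6378.14)² ≈ 10944576 km².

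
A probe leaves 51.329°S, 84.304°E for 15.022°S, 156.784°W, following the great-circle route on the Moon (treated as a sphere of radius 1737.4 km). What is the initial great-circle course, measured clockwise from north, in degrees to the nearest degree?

122°

Δλ = 118.912° = 2.0754 rad.
y = sin Δλ · cos φ₂ = (0.8754)(0.9658) = 0.8454
x = cos φ₁ sin φ₂ − sin φ₁ cos φ₂ cos Δλ = (0.6248)(-0.2592) − (-0.7807)(0.9658)(-0.4835) = -0.5265
θ = atan2(y, x) = 121.91°, so the bearing is 122°.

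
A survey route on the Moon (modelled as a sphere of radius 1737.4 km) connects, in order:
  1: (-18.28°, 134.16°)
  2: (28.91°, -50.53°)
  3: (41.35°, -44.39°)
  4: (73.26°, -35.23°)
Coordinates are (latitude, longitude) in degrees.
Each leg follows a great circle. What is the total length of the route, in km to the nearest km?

6494 km

Leg 1→2: central angle 2.9415 rad, distance 5110.6 km.
Leg 2→3: central angle 0.2340 rad, distance 406.5 km.
Leg 3→4: central angle 0.5621 rad, distance 976.6 km.
Total: 5110.6 + 406.5 + 976.6 ≈ 6494 km.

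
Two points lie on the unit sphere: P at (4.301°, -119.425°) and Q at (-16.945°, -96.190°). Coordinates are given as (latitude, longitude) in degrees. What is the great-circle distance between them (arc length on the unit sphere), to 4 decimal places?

0.5459

With latitudes φ₁ = 4.301°, φ₂ = -16.945° and longitude difference Δλ = 23.235°:
Haversine: a = sin²(Δφ/2) + cos φ₁ cos φ₂ sin²(Δλ/2) = 0.0340 + (0.9972)(0.9566)(0.0406) = 0.07267.
Central angle c = 2·arcsin(√a) = 0.54589 rad.
On the unit sphere the arc length equals the central angle: 0.5459.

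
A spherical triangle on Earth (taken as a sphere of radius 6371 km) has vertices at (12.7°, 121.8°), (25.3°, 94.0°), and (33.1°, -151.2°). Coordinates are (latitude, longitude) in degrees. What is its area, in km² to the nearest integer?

17288405 km²

Side lengths (central angles): a = 1.6552, b = 1.4072, c = 0.5072 rad; semiperimeter s = 1.7848.
By l'Huilier's theorem, tan(E/4) = √[tan(s/2) tan((s−a)/2) tan((s−b)/2) tan((s−c)/2)], giving spherical excess E = 0.4259 rad.
Area = E·R² = 0.4259 × (6371)² ≈ 17288405 km².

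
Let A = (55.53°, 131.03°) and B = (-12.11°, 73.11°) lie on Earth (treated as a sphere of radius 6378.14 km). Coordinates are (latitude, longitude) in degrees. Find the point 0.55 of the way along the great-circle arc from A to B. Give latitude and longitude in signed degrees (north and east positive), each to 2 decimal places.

Central angle δ = 1.4496 rad. Interpolating on the sphere with fraction f = 0.55:
P = [sin((1−f)δ)·A + sin(fδ)·B] / sin δ = 0.6115·A + 0.7207·B in Cartesian coordinates,
giving P = (-0.0225, 0.9354, 0.3529), i.e. latitude 20.67°, longitude 91.38°.

20.67°, 91.38°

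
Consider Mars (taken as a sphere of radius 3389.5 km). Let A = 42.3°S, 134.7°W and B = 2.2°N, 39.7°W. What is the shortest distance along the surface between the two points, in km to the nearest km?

In radians: φ₁ = -0.7383, φ₂ = 0.0384, Δλ = 95.000° = 1.6581 rad.
Haversine: a = sin²(Δφ/2) + cos φ₁ cos φ₂ sin²(Δλ/2) = 0.1434 + (0.7396)(0.9993)(0.5436) = 0.54513.
Central angle c = 2·arcsin(√a) = 1.66117 rad.
Distance = R·c = 3389.5 × 1.6612 ≈ 5631 km.

5631 km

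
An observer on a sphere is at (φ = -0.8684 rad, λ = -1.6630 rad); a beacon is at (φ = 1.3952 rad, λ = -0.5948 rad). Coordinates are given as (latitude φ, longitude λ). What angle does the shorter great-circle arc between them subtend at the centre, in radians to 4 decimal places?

2.3423 rad

With latitudes φ₁ = -49.756°, φ₂ = 79.939° and longitude difference Δλ = 61.203°:
Haversine: a = sin²(Δφ/2) + cos φ₁ cos φ₂ sin²(Δλ/2) = 0.8193 + (0.6460)(0.1747)(0.2591) = 0.84860.
Central angle c = 2·arcsin(√a) = 2.34227 rad.
So the angular separation is 2.3423 rad.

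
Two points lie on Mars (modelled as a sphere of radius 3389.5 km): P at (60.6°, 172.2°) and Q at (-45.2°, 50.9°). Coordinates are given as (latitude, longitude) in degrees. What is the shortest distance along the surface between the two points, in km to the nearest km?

Let φ₁ = 1.0577 rad, φ₂ = -0.7889 rad, and Δλ = -2.1171 rad.
Haversine: a = sin²(Δφ/2) + cos φ₁ cos φ₂ sin²(Δλ/2) = 0.6361 + (0.4909)(0.7046)(0.7598) = 0.89895.
Central angle c = 2·arcsin(√a) = 2.49459 rad.
Distance = R·c = 3389.5 × 2.4946 ≈ 8455 km.

8455 km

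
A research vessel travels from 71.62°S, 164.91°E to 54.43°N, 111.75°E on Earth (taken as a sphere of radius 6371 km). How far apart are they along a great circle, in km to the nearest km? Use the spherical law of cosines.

With latitudes φ₁ = -71.620°, φ₂ = 54.430° and longitude difference Δλ = -53.160°:
cos c = sin φ₁ sin φ₂ + cos φ₁ cos φ₂ cos Δλ = (-0.9490)(0.8134) + (0.3153)(0.5817)(0.5996) = -0.66194,
so c = arccos(-0.66194) = 2.29419 rad.
Distance = R·c = 6371 × 2.2942 ≈ 14616 km.

14616 km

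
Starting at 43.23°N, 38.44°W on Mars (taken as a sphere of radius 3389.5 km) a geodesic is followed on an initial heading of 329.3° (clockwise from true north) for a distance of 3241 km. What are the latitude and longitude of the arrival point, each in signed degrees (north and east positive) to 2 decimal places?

Angular distance δ = d/R = 3241/3389.5 = 0.95619 rad; initial bearing θ = 5.7474 rad.
sin φ₂ = sin φ₁ cos δ + cos φ₁ sin δ cos θ = (0.6849)(0.5766) + (0.7286)(0.8170)(0.8599) = 0.9068, so φ₂ = 65.07°.
Δλ = atan2(sin θ sin δ cos φ₁, cos δ − sin φ₁ sin φ₂) = atan2(-0.3039, -0.0445) = -98.322°.
λ₂ = -38.440° − 98.322° = -136.76°.

65.07°, -136.76°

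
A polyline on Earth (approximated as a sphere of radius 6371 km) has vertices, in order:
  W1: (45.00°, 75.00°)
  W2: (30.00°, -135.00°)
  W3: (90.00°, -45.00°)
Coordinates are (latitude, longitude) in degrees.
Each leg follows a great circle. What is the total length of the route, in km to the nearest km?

17811 km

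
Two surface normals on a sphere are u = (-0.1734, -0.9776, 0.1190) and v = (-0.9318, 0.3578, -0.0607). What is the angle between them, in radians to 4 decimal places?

u·v = -0.1954; |u| = 1.0000, |v| = 1.0000.
cos θ = (u·v)/(|u||v|) = -0.1954, so θ = 1.7675 rad.

1.7675 rad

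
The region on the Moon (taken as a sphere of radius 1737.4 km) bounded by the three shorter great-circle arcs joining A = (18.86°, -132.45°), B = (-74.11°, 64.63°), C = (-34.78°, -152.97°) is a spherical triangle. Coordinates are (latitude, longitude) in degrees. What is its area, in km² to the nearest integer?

772016 km²

Side lengths (central angles): a = 1.1913, b = 0.9961, c = 2.1635 rad; semiperimeter s = 2.1754.
By l'Huilier's theorem, tan(E/4) = √[tan(s/2) tan((s−a)/2) tan((s−b)/2) tan((s−c)/2)], giving spherical excess E = 0.2558 rad.
Area = E·R² = 0.2558 × (1737.4)² ≈ 772016 km².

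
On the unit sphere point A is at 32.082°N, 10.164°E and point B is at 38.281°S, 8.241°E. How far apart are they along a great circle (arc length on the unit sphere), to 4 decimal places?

1.2285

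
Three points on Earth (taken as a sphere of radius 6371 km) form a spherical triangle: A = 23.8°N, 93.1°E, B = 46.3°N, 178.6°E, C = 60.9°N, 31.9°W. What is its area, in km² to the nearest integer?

37365145 km²

Side lengths (central angles): a = 1.2215, b = 1.4733, c = 1.2224 rad; semiperimeter s = 1.9586.
By l'Huilier's theorem, tan(E/4) = √[tan(s/2) tan((s−a)/2) tan((s−b)/2) tan((s−c)/2)], giving spherical excess E = 0.9206 rad.
Area = E·R² = 0.9206 × (6371)² ≈ 37365145 km².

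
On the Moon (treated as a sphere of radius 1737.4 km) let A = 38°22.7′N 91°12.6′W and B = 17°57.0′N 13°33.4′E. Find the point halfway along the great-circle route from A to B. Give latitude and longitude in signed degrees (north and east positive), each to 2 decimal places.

41.03°, -31.69°

The central angle between A and B is δ = 1.5695 rad.
With f = 0.5, the slerp weights are sin((1−f)δ)/sin δ = 0.7067 and sin(fδ)/sin δ = 0.7067.
Weighted sum of the unit vectors: (0.7067)·(-0.0166,-0.7838,0.6209) + (0.7067)·(0.9248,0.2230,0.3082) = (0.6418, -0.3963, 0.6565).
Converting back: φ = atan2(z, √(x²+y²)) = 41.03°, λ = atan2(y, x) = -31.69°.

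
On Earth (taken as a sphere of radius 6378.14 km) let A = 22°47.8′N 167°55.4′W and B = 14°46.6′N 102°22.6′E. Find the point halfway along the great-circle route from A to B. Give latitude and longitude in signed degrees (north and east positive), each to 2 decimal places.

The central angle between A and B is δ = 1.4671 rad.
With f = 0.5, the slerp weights are sin((1−f)δ)/sin δ = 0.6731 and sin(fδ)/sin δ = 0.6731.
Weighted sum of the unit vectors: (0.6731)·(-0.9015,-0.1929,0.3875) + (0.6731)·(-0.2072,0.9445,0.2551) = (-0.7463, 0.5059, 0.4325).
Converting back: φ = atan2(z, √(x²+y²)) = 25.63°, λ = atan2(y, x) = 145.87°.

25.63°, 145.87°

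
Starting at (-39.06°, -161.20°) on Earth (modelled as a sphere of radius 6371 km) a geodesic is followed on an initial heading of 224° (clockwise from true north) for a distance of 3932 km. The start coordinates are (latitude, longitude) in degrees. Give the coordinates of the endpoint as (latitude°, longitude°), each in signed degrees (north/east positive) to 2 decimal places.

-56.84°, 151.50°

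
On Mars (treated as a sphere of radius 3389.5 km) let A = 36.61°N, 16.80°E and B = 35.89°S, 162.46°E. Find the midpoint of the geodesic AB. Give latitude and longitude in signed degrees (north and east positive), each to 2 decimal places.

The central angle between A and B is δ = 2.6607 rad.
With f = 0.5, the slerp weights are sin((1−f)δ)/sin δ = 2.0996 and sin(fδ)/sin δ = 2.0996.
Weighted sum of the unit vectors: (2.0996)·(0.7685,0.2320,0.5964) + (2.0996)·(-0.7725,0.2442,-0.5862) = (-0.0084, 0.9997, 0.0213).
Converting back: φ = atan2(z, √(x²+y²)) = 1.22°, λ = atan2(y, x) = 90.48°.

1.22°, 90.48°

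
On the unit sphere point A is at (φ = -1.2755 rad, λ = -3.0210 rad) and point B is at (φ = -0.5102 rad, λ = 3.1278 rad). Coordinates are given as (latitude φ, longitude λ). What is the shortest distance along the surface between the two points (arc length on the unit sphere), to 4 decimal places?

0.7686

In radians: φ₁ = -1.2755, φ₂ = -0.5102, Δλ = -7.700° = -0.1344 rad.
Haversine: a = sin²(Δφ/2) + cos φ₁ cos φ₂ sin²(Δλ/2) = 0.1394 + (0.2910)(0.8726)(0.0045) = 0.14056.
Central angle c = 2·arcsin(√a) = 0.76860 rad.
On the unit sphere the arc length equals the central angle: 0.7686.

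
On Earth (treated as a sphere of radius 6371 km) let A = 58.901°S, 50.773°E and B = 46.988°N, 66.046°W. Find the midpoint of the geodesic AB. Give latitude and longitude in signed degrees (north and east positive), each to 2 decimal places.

-11.00°, -20.30°

The central angle between A and B is δ = 2.4736 rad.
With f = 0.5, the slerp weights are sin((1−f)δ)/sin δ = 1.5253 and sin(fδ)/sin δ = 1.5253.
Weighted sum of the unit vectors: (1.5253)·(0.3266,0.4001,-0.8563) + (1.5253)·(0.2770,-0.6234,0.7312) = (0.9207, -0.3406, -0.1908).
Converting back: φ = atan2(z, √(x²+y²)) = -11.00°, λ = atan2(y, x) = -20.30°.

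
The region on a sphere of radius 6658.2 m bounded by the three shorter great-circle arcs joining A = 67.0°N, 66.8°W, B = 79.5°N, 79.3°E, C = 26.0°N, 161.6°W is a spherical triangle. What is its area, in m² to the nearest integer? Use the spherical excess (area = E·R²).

Side lengths (central angles): a = 1.2118, b = 1.1873, c = 0.5624 rad; semiperimeter s = 1.4807.
By l'Huilier's theorem, tan(E/4) = √[tan(s/2) tan((s−a)/2) tan((s−b)/2) tan((s−c)/2)], giving spherical excess E = 0.3790 rad.
Area = E·R² = 0.3790 × (6658.2)² ≈ 16802606 m².

16802606 m²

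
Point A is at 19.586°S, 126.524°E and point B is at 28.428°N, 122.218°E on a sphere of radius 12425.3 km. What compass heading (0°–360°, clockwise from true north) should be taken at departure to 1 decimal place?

With φ₁ = -0.3418, φ₂ = 0.4962, Δλ = -0.0752 rad, the forward-azimuth formula gives
θ = atan2( sin Δλ cos φ₂ , cos φ₁ sin φ₂ − sin φ₁ cos φ₂ cos Δλ ) = atan2(-0.0660, 0.7425) = -5.08°.
Adding 360° brings this into [0°, 360°): 354.9°.

354.9°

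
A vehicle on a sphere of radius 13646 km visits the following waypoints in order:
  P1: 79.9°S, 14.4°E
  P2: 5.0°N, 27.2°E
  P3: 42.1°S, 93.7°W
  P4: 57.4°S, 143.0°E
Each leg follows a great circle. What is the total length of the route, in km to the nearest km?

64526 km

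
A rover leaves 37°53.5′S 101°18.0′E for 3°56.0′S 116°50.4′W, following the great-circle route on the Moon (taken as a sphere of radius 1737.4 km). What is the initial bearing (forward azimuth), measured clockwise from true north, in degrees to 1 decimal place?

Δλ = 141.860° = 2.4759 rad.
y = sin Δλ · cos φ₂ = (0.6176)(0.9976) = 0.6161
x = cos φ₁ sin φ₂ − sin φ₁ cos φ₂ cos Δλ = (0.7892)(-0.0686) − (-0.6142)(0.9976)(-0.7865) = -0.5360
θ = atan2(y, x) = 131.02°, so the bearing is 131.0°.

131.0°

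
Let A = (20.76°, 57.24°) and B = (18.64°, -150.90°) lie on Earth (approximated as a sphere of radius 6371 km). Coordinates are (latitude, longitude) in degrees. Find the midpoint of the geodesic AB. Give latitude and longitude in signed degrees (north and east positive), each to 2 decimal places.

55.82°, 134.68°

Central angle δ = 2.3023 rad. Interpolating on the sphere with fraction f = 0.5:
P = [sin((1−f)δ)·A + sin(fδ)·B] / sin δ = 1.2272·A + 1.2272·B in Cartesian coordinates,
giving P = (-0.3951, 0.3995, 0.8272), i.e. latitude 55.82°, longitude 134.68°.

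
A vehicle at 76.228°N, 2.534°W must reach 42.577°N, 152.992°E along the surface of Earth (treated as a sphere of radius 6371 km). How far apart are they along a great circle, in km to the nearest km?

6689 km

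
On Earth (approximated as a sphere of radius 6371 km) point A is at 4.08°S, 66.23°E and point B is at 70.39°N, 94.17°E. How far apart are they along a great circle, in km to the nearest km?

8537 km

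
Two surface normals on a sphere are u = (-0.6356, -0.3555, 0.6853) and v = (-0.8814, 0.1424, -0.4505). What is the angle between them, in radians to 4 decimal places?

u·v = 0.2009; |u| = 1.0000, |v| = 1.0000.
cos θ = (u·v)/(|u||v|) = 0.2009, so θ = 1.3686 rad.

1.3686 rad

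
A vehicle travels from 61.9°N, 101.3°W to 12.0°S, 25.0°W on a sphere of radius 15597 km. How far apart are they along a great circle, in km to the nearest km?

25659 km

With latitudes φ₁ = 61.900°, φ₂ = -12.000° and longitude difference Δλ = 76.300°:
cos c = sin φ₁ sin φ₂ + cos φ₁ cos φ₂ cos Δλ = (0.8821)(-0.2079) + (0.4710)(0.9781)(0.2368) = -0.07429,
so c = arccos(-0.07429) = 1.64515 rad.
Distance = R·c = 15597 × 1.6452 ≈ 25659 km.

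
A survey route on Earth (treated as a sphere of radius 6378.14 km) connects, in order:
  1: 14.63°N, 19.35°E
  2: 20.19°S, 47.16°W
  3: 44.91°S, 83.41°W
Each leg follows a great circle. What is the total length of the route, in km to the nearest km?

Leg 1→2: central angle 1.2924 rad, distance 8243.2 km.
Leg 2→3: central angle 0.6766 rad, distance 4315.4 km.
Total: 8243.2 + 4315.4 ≈ 12559 km.

12559 km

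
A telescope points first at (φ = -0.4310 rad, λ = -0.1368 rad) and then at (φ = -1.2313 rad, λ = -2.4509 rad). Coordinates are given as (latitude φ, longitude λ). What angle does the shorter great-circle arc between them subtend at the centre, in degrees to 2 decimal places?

Let φ₁ = -0.4310 rad, φ₂ = -1.2313 rad, and Δλ = -2.3141 rad.
Haversine: a = sin²(Δφ/2) + cos φ₁ cos φ₂ sin²(Δλ/2) = 0.1518 + (0.9085)(0.3330)(0.8384) = 0.40541.
Central angle c = 2·arcsin(√a) = 1.38046 rad.
So the angular separation is 79.09°.

79.09°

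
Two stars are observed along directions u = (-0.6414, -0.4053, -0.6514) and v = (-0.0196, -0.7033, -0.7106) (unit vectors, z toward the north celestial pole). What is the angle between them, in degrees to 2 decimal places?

u·v = 0.7605; |u| = 1.0000, |v| = 1.0000.
cos θ = (u·v)/(|u||v|) = 0.7605, so θ = 40.49°.

40.49°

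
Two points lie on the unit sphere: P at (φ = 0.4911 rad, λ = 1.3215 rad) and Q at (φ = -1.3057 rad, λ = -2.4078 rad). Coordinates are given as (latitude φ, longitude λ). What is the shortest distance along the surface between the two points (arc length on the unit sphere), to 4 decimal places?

In radians: φ₁ = 0.4911, φ₂ = -1.3057, Δλ = 146.327° = 2.5539 rad.
cos c = sin φ₁ sin φ₂ + cos φ₁ cos φ₂ cos Δλ = (0.4716)(-0.9651) + (0.8818)(0.2620)(-0.8322) = -0.64739,
so c = arccos(-0.64739) = 2.27496 rad.
On the unit sphere the arc length equals the central angle: 2.2750.

2.2750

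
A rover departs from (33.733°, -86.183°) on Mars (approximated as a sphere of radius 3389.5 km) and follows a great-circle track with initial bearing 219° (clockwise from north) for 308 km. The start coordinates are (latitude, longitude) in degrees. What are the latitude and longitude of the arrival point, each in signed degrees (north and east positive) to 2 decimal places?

Angular distance δ = d/R = 308/3389.5 = 0.09087 rad; initial bearing θ = 3.8223 rad.
sin φ₂ = sin φ₁ cos δ + cos φ₁ sin δ cos θ = (0.5553)(0.9959) + (0.8316)(0.0907)(-0.7771) = 0.4944, so φ₂ = 29.63°.
Δλ = atan2(sin θ sin δ cos φ₁, cos δ − sin φ₁ sin φ₂) = atan2(-0.0475, 0.7213) = -3.767°.
λ₂ = -86.183° − 3.767° = -89.95°.

29.63°, -89.95°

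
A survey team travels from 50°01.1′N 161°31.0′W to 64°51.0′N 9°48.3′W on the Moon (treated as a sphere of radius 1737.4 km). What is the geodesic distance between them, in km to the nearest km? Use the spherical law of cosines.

In radians: φ₁ = 0.8730, φ₂ = 1.1318, Δλ = 151.712° = 2.6479 rad.
cos c = sin φ₁ sin φ₂ + cos φ₁ cos φ₂ cos Δλ = (0.7663)(0.9052) + (0.6425)(0.4250)(-0.8806) = 0.45315,
so c = arccos(0.45315) = 1.10050 rad.
Distance = R·c = 1737.4 × 1.1005 ≈ 1912 km.

1912 km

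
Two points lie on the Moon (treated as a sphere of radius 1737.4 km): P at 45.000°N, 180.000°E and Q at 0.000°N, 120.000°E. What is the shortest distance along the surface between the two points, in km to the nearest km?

2101 km

Let φ₁ = 0.7854 rad, φ₂ = 0.0000 rad, and Δλ = -1.0472 rad.
Haversine: a = sin²(Δφ/2) + cos φ₁ cos φ₂ sin²(Δλ/2) = 0.1464 + (0.7071)(1.0000)(0.2500) = 0.32322.
Central angle c = 2·arcsin(√a) = 1.20943 rad.
Distance = R·c = 1737.4 × 1.2094 ≈ 2101 km.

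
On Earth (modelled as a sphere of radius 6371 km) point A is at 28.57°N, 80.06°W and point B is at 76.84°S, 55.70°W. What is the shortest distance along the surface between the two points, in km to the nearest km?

With latitudes φ₁ = 28.570°, φ₂ = -76.840° and longitude difference Δλ = 24.360°:
Haversine: a = sin²(Δφ/2) + cos φ₁ cos φ₂ sin²(Δλ/2) = 0.6329 + (0.8782)(0.2277)(0.0445) = 0.64176.
Central angle c = 2·arcsin(√a) = 1.85826 rad.
Distance = R·c = 6371 × 1.8583 ≈ 11839 km.

11839 km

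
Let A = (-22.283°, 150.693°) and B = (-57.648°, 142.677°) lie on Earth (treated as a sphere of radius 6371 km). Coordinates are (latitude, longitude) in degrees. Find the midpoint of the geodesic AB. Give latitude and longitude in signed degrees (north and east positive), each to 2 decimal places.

Central angle δ = 0.6255 rad. Interpolating on the sphere with fraction f = 0.5:
P = [sin((1−f)δ)·A + sin(fδ)·B] / sin δ = 0.5255·A + 0.5255·B in Cartesian coordinates,
giving P = (-0.6476, 0.4085, -0.6432), i.e. latitude -40.03°, longitude 147.76°.

-40.03°, 147.76°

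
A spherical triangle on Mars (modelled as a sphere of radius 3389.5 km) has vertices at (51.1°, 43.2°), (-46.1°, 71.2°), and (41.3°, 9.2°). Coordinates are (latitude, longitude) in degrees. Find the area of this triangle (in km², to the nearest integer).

Side lengths (central angles): a = 1.8039, b = 0.4400, c = 1.7480 rad; semiperimeter s = 1.9960.
By l'Huilier's theorem, tan(E/4) = √[tan(s/2) tan((s−a)/2) tan((s−b)/2) tan((s−c)/2)], giving spherical excess E = 0.5384 rad.
Area = E·R² = 0.5384 × (3389.5)² ≈ 6185255 km².

6185255 km²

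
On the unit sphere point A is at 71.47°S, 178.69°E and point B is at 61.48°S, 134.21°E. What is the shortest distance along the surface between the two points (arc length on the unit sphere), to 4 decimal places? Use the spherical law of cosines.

In radians: φ₁ = -1.2474, φ₂ = -1.0730, Δλ = -44.480° = -0.7763 rad.
cos c = sin φ₁ sin φ₂ + cos φ₁ cos φ₂ cos Δλ = (-0.9482)(-0.8787) + (0.3178)(0.4775)(0.7135) = 0.94136,
so c = arccos(0.94136) = 0.34415 rad.
On the unit sphere the arc length equals the central angle: 0.3441.

0.3441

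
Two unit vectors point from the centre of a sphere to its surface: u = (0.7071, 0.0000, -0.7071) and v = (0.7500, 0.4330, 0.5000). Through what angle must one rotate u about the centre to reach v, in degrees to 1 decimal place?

79.8°

u·v = 0.1768; |u| = 1.0000, |v| = 1.0000.
cos θ = (u·v)/(|u||v|) = 0.1768, so θ = 79.8°.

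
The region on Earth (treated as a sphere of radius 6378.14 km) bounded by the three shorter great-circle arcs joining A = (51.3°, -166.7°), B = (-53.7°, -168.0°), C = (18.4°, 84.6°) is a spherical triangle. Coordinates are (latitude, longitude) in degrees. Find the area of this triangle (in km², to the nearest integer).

94834854 km²

Side lengths (central angles): a = 2.0069, b = 1.5146, c = 1.8327 rad; semiperimeter s = 2.6771.
By l'Huilier's theorem, tan(E/4) = √[tan(s/2) tan((s−a)/2) tan((s−b)/2) tan((s−c)/2)], giving spherical excess E = 2.3312 rad.
Area = E·R² = 2.3312 × (6378.14)² ≈ 94834854 km².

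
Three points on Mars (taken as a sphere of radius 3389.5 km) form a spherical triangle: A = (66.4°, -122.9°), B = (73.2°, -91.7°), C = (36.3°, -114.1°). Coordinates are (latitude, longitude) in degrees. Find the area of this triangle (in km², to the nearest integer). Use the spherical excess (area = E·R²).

590919 km²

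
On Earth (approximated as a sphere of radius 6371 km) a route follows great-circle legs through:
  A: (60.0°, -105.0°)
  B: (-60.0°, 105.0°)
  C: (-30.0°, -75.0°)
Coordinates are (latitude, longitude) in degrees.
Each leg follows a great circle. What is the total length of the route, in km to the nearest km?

28369 km

Leg A→B: central angle 2.8820 rad, distance 18361.5 km.
Leg B→C: central angle 1.5708 rad, distance 10007.5 km.
Total: 18361.5 + 10007.5 ≈ 28369 km.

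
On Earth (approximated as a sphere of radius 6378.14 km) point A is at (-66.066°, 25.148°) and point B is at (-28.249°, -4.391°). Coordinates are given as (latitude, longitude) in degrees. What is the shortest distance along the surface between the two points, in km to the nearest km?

4672 km

With latitudes φ₁ = -66.066°, φ₂ = -28.249° and longitude difference Δλ = -29.539°:
Haversine: a = sin²(Δφ/2) + cos φ₁ cos φ₂ sin²(Δλ/2) = 0.1050 + (0.4057)(0.8809)(0.0650) = 0.12824.
Central angle c = 2·arcsin(√a) = 0.73247 rad.
Distance = R·c = 6378.14 × 0.7325 ≈ 4672 km.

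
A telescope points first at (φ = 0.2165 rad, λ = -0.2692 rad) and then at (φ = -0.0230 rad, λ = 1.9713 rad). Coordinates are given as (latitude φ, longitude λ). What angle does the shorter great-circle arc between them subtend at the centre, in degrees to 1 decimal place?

127.7°

Let φ₁ = 0.2165 rad, φ₂ = -0.0230 rad, and Δλ = 2.2405 rad.
Haversine: a = sin²(Δφ/2) + cos φ₁ cos φ₂ sin²(Δλ/2) = 0.0143 + (0.9767)(0.9997)(0.8104) = 0.80552.
Central angle c = 2·arcsin(√a) = 2.22817 rad.
So the angular separation is 127.7°.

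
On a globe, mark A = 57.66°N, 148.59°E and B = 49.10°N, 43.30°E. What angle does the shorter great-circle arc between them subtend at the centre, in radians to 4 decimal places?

With latitudes φ₁ = 57.660°, φ₂ = 49.100° and longitude difference Δλ = -105.290°:
cos c = sin φ₁ sin φ₂ + cos φ₁ cos φ₂ cos Δλ = (0.8449)(0.7559) + (0.5349)(0.6547)(-0.2637) = 0.54625,
so c = arccos(0.54625) = 0.99292 rad.
So the angular separation is 0.9929 rad.

0.9929 rad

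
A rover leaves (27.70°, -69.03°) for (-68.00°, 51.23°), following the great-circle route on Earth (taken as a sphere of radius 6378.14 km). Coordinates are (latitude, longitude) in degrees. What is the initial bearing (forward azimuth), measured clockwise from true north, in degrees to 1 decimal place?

With φ₁ = 0.4835, φ₂ = -1.1868, Δλ = 2.0989 rad, the forward-azimuth formula gives
θ = atan2( sin Δλ cos φ₂ , cos φ₁ sin φ₂ − sin φ₁ cos φ₂ cos Δλ ) = atan2(0.3236, -0.7332) = 156.19°.
So the initial bearing is 156.2°.

156.2°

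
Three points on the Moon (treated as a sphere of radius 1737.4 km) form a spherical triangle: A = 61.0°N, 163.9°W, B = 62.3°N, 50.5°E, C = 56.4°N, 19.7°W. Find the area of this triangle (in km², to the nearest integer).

Side lengths (central angles): a = 0.6013, b = 1.0346, c = 0.9417 rad; semiperimeter s = 1.2888.
By l'Huilier's theorem, tan(E/4) = √[tan(s/2) tan((s−a)/2) tan((s−b)/2) tan((s−c)/2)], giving spherical excess E = 0.3099 rad.
Area = E·R² = 0.3099 × (1737.4)² ≈ 935376 km².

935376 km²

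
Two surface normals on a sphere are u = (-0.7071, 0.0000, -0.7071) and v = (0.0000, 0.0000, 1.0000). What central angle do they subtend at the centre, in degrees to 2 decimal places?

135.00°

u·v = -0.7071; |u| = 1.0000, |v| = 1.0000.
cos θ = (u·v)/(|u||v|) = -0.7071, so θ = 135.00°.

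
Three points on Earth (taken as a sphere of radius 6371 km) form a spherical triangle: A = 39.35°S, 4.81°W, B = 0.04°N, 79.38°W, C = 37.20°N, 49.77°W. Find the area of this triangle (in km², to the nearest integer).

Side lengths (central angles): a = 0.8052, b = 1.5183, c = 1.3640 rad; semiperimeter s = 1.8438.
By l'Huilier's theorem, tan(E/4) = √[tan(s/2) tan((s−a)/2) tan((s−b)/2) tan((s−c)/2)], giving spherical excess E = 0.6890 rad.
Area = E·R² = 0.6890 × (6371)² ≈ 27965402 km².

27965402 km²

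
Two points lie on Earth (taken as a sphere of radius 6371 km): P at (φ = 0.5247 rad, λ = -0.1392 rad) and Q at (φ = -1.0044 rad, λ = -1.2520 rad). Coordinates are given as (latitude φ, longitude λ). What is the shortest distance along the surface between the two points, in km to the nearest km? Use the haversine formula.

11404 km

In radians: φ₁ = 0.5247, φ₂ = -1.0044, Δλ = -63.759° = -1.1128 rad.
Haversine: a = sin²(Δφ/2) + cos φ₁ cos φ₂ sin²(Δλ/2) = 0.4792 + (0.8655)(0.5366)(0.2789) = 0.60869.
Central angle c = 2·arcsin(√a) = 1.78993 rad.
Distance = R·c = 6371 × 1.7899 ≈ 11404 km.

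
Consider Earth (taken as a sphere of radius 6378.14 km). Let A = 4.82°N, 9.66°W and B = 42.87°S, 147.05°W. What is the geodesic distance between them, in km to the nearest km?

14081 km

With latitudes φ₁ = 4.820°, φ₂ = -42.870° and longitude difference Δλ = -137.390°:
cos c = sin φ₁ sin φ₂ + cos φ₁ cos φ₂ cos Δλ = (0.0840)(-0.6803) + (0.9965)(0.7329)(-0.7360) = -0.59466,
so c = arccos(-0.59466) = 2.20763 rad.
Distance = R·c = 6378.14 × 2.2076 ≈ 14081 km.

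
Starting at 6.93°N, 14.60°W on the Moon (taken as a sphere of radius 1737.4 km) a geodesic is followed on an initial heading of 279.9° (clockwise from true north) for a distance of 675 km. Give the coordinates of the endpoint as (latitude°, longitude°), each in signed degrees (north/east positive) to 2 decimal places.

10.16°, -36.88°

Angular distance δ = d/R = 675/1737.4 = 0.38851 rad; initial bearing θ = 4.8852 rad.
sin φ₂ = sin φ₁ cos δ + cos φ₁ sin δ cos θ = (0.1207)(0.9255) + (0.9927)(0.3788)(0.1719) = 0.1763, so φ₂ = 10.16°.
Δλ = atan2(sin θ sin δ cos φ₁, cos δ − sin φ₁ sin φ₂) = atan2(-0.3704, 0.9042) = -22.279°.
λ₂ = -14.600° − 22.279° = -36.88°.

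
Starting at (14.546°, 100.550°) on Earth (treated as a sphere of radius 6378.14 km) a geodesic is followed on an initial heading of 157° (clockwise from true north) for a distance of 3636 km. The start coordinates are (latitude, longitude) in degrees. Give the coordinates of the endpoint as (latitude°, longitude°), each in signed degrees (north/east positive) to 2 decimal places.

-15.63°, 113.20°

Angular distance δ = d/R = 3636/6378.14 = 0.57007 rad; initial bearing θ = 2.7402 rad.
sin φ₂ = sin φ₁ cos δ + cos φ₁ sin δ cos θ = (0.2512)(0.8419) + (0.9679)(0.5397)(-0.9205) = -0.2694, so φ₂ = -15.63°.
Δλ = atan2(sin θ sin δ cos φ₁, cos δ − sin φ₁ sin φ₂) = atan2(0.2041, 0.9095) = 12.649°.
λ₂ = 100.550° + 12.649° = 113.20°.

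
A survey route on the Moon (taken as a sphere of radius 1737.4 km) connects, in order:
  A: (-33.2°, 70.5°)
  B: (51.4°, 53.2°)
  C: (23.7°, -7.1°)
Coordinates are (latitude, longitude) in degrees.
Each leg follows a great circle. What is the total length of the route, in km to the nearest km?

Leg A→B: central angle 1.5002 rad, distance 2606.5 km.
Leg B→C: central angle 0.9308 rad, distance 1617.2 km.
Total: 2606.5 + 1617.2 ≈ 4224 km.

4224 km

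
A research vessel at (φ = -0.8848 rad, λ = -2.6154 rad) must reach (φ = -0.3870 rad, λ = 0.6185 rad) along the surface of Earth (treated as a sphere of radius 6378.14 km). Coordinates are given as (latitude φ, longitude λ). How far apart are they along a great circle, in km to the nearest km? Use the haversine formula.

11909 km

In radians: φ₁ = -0.8848, φ₂ = -0.3870, Δλ = -174.711° = -3.0493 rad.
Haversine: a = sin²(Δφ/2) + cos φ₁ cos φ₂ sin²(Δλ/2) = 0.0607 + (0.6334)(0.9260)(0.9979) = 0.64603.
Central angle c = 2·arcsin(√a) = 1.86718 rad.
Distance = R·c = 6378.14 × 1.8672 ≈ 11909 km.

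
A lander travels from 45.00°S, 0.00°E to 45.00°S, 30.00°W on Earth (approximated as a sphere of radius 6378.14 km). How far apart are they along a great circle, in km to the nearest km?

In radians: φ₁ = -0.7854, φ₂ = -0.7854, Δλ = -30.000° = -0.5236 rad.
Haversine: a = sin²(Δφ/2) + cos φ₁ cos φ₂ sin²(Δλ/2) = 0.0000 + (0.7071)(0.7071)(0.0670) = 0.03349.
Central angle c = 2·arcsin(√a) = 0.36810 rad.
Distance = R·c = 6378.14 × 0.3681 ≈ 2348 km.

2348 km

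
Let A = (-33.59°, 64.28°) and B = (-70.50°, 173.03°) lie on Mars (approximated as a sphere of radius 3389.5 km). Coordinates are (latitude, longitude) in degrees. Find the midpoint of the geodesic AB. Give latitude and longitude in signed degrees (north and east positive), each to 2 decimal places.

-62.11°, 87.82°

Central angle δ = 1.1239 rad. Interpolating on the sphere with fraction f = 0.5:
P = [sin((1−f)δ)·A + sin(fδ)·B] / sin δ = 0.5909·A + 0.5909·B in Cartesian coordinates,
giving P = (0.0178, 0.4674, -0.8839), i.e. latitude -62.11°, longitude 87.82°.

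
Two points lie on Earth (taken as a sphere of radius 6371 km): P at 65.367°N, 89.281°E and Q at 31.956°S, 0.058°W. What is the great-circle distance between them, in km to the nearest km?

13176 km

In radians: φ₁ = 1.1409, φ₂ = -0.5577, Δλ = -89.339° = -1.5593 rad.
cos c = sin φ₁ sin φ₂ + cos φ₁ cos φ₂ cos Δλ = (0.9090)(-0.5293) + (0.4168)(0.8485)(0.0115) = -0.47702,
so c = arccos(-0.47702) = 2.06806 rad.
Distance = R·c = 6371 × 2.0681 ≈ 13176 km.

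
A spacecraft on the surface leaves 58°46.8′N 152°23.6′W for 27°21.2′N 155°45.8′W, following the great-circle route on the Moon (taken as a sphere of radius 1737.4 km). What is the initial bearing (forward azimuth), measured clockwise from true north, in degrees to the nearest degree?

Δλ = -3.370° = -0.0588 rad.
y = sin Δλ · cos φ₂ = (-0.0588)(0.8882) = -0.0522
x = cos φ₁ sin φ₂ − sin φ₁ cos φ₂ cos Δλ = (0.5183)(0.4595) − (0.8552)(0.8882)(0.9983) = -0.5201
θ = atan2(y, x) = -174.27°; adding 360° gives 186°.

186°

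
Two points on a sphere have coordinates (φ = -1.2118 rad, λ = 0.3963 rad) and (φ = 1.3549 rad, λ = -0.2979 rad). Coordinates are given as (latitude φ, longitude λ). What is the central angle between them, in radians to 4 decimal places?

2.5996 rad

With latitudes φ₁ = -69.431°, φ₂ = 77.630° and longitude difference Δλ = -39.775°:
Haversine: a = sin²(Δφ/2) + cos φ₁ cos φ₂ sin²(Δλ/2) = 0.9196 + (0.3513)(0.2142)(0.1157) = 0.92833.
Central angle c = 2·arcsin(√a) = 2.59957 rad.
So the angular separation is 2.5996 rad.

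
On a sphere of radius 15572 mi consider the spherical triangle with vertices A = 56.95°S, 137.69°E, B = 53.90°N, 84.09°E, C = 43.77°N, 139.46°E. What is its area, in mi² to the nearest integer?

195919576 mi²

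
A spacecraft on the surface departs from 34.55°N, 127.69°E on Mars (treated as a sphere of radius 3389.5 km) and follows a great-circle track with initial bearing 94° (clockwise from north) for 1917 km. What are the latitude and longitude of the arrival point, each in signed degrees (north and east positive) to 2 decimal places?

26.62°, 164.41°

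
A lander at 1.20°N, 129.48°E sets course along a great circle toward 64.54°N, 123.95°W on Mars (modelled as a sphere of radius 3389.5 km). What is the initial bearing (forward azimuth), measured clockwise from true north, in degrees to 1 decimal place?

Δλ = 106.570° = 1.8600 rad.
y = sin Δλ · cos φ₂ = (0.9585)(0.4299) = 0.4120
x = cos φ₁ sin φ₂ − sin φ₁ cos φ₂ cos Δλ = (0.9998)(0.9029) − (0.0209)(0.4299)(-0.2852) = 0.9053
θ = atan2(y, x) = 24.47°, so the bearing is 24.5°.

24.5°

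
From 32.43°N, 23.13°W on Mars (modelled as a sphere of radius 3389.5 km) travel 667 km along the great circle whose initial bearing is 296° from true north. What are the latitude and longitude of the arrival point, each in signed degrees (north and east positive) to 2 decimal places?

36.75°, -35.80°

Angular distance δ = d/R = 667/3389.5 = 0.19678 rad; initial bearing θ = 5.1662 rad.
sin φ₂ = sin φ₁ cos δ + cos φ₁ sin δ cos θ = (0.5363)(0.9807) + (0.8440)(0.1955)(0.4384) = 0.5983, so φ₂ = 36.75°.
Δλ = atan2(sin θ sin δ cos φ₁, cos δ − sin φ₁ sin φ₂) = atan2(-0.1483, 0.6599) = -12.668°.
λ₂ = -23.130° − 12.668° = -35.80°.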